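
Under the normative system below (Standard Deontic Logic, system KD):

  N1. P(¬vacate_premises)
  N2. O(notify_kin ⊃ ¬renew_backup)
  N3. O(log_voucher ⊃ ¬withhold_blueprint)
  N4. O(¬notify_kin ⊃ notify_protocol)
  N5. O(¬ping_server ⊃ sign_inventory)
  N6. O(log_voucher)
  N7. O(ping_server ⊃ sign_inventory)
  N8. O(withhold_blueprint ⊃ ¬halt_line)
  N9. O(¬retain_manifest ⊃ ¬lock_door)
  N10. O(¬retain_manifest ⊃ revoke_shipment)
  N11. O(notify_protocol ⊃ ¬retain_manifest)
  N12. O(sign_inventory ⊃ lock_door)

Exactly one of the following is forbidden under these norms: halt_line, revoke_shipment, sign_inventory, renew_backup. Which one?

renew_backup

Premises 5 and 7 cover both cases: O(¬ping_server ⊃ sign_inventory) and O(ping_server ⊃ sign_inventory). Since ¬ping_server ∨ ping_server is a tautology, O(sign_inventory) follows.
Premise 12 is O(sign_inventory ⊃ lock_door); since O(sign_inventory), deontic closure gives O(lock_door).
Premise 9, O(¬retain_manifest ⊃ ¬lock_door), contraposes to O(lock_door ⊃ retain_manifest); with O(lock_door) we get O(retain_manifest).
Premise 11 is O(notify_protocol ⊃ ¬retain_manifest); contrapositively O(retain_manifest ⊃ ¬notify_protocol). Since O(retain_manifest) holds, K gives O(¬notify_protocol).
Premise 4 is O(¬notify_kin ⊃ notify_protocol); contrapositively O(¬notify_protocol ⊃ notify_kin). Since O(¬notify_protocol) holds, K gives O(notify_kin).
Applying K to premise 2 (O(notify_kin ⊃ ¬renew_backup)) and O(notify_kin) yields O(¬renew_backup).
So O(¬renew_backup) holds, i.e. renew_backup is forbidden. None of the other listed options is forbidden under the premises.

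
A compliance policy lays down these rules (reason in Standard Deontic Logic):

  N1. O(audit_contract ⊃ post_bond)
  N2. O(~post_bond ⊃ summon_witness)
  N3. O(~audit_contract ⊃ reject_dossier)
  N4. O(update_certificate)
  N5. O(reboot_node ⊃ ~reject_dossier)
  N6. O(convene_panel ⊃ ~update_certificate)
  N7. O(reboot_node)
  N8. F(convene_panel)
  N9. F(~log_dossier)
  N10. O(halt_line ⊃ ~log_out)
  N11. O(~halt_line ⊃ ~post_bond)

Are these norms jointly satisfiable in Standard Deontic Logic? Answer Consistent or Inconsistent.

Consistent

Premise 6 is O(convene_panel ⊃ ~update_certificate), but O(convene_panel) is not derivable from the premises, so it does not yield O(~update_certificate).
So O(~update_certificate) is not derivable, and the apparent clash with O(update_certificate) does not arise.
A world satisfying every obligation exists (e.g. audit_contract=true, convene_panel=false, halt_line=true, log_dossier=true, log_out=false, post_bond=true, reboot_node=true, reject_dossier=false, summon_witness=false, update_certificate=true); no atom is both obligatory and forbidden, so the set is consistent.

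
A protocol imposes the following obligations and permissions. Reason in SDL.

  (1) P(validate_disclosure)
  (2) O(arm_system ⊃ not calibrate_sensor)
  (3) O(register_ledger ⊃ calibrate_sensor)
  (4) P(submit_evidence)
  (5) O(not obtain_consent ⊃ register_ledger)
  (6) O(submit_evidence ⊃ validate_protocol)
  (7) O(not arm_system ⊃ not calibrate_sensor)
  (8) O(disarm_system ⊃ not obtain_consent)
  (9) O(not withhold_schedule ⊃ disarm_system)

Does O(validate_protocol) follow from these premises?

No

Premise 6 is O(submit_evidence ⊃ validate_protocol), but O(submit_evidence) is not derivable from the premises (the permission P(submit_evidence) asserts only not O(not submit_evidence), not O(submit_evidence)), so it does not yield O(validate_protocol).
No other premise forces O(validate_protocol). An ideal world satisfying every premise can still have validate_protocol false, so O(validate_protocol) is not derivable.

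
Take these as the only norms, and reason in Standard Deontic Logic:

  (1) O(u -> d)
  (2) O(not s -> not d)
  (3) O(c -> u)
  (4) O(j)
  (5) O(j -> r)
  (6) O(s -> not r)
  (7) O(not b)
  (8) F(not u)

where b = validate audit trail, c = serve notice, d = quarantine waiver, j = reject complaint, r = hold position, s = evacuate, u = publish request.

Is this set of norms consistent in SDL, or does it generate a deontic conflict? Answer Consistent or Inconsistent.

Inconsistent

Premise 8 is F(not u), i.e. O(u).
Applying K to premise 1 (O(u -> d)) and O(u) yields O(d).
Premise 2, O(not s -> not d), contraposes to O(d -> s); with O(d) we get O(s).
Premise 6 is O(s -> not r); since O(s), deontic closure gives O(not r).
The contrapositive of premise 5 (O(j -> r)) is O(not r -> not j), and O(not r) is already established, so O(not j).
Yet premise 4 states O(j).
We now have both O(not j) and O(j) — j is simultaneously obligatory and forbidden, violating the D-axiom.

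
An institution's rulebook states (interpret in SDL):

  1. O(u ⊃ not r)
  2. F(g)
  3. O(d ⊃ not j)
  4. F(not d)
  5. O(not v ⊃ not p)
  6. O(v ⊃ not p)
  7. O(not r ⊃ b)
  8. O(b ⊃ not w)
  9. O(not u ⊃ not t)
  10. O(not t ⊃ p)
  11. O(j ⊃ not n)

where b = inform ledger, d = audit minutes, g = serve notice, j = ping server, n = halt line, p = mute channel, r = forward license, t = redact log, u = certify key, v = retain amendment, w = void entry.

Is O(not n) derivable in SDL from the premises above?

No

Premise 11 is O(j ⊃ not n), but O(j) is not derivable from the premises, so it does not yield O(not n).
No other premise forces O(not n). An ideal world satisfying every premise can still have not n false, so O(not n) is not derivable.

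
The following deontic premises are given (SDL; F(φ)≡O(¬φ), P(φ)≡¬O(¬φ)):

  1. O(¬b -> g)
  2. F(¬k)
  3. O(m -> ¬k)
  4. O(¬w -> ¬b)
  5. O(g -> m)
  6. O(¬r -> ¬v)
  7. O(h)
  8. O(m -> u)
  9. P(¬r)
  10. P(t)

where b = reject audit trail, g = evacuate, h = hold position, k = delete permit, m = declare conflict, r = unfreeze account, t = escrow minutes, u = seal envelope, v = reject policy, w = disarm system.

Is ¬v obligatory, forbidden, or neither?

Premise 6 is O(¬r -> ¬v), but O(¬r) is not derivable from the premises (the permission P(¬r) asserts only ¬O(r), not O(¬r)), so it does not yield O(¬v).
No premise or chain of K-axiom applications forces O(¬v), and none forces O(v). So ¬v is neither obligatory nor forbidden under these norms.

Neither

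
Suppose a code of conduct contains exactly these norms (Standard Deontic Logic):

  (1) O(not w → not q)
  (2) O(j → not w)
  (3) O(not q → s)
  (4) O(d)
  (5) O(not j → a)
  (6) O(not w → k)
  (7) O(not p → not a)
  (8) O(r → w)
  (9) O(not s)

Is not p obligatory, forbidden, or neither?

Forbidden

Premise 9 gives O(not s).
Premise 3, O(not q → s), contraposes to O(not s → q); with O(not s) we get O(q).
The contrapositive of premise 1 (O(not w → not q)) is O(q → w), and O(q) is already established, so O(w).
Premise 2 is O(j → not w); contrapositively O(w → not j). Since O(w) holds, K gives O(not j).
From O(not j) and premise 5, O(not j → a), we obtain O(a).
Premise 7, O(not p → not a), contraposes to O(a → p); with O(a) we get O(p).
Premises 4, 6, 8 do not contribute to this derivation.
Thus O(p), which is F(not p): not p is forbidden.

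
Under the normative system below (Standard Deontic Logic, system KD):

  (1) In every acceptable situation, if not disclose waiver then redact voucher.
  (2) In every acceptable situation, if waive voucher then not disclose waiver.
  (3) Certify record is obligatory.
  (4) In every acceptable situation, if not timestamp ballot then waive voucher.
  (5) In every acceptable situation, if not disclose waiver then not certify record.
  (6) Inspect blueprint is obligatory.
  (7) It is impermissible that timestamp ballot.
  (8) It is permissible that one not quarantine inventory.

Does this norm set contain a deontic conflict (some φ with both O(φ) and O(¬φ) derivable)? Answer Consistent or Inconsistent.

Inconsistent

From premise 3 we have O(certify_record).
Premise 5, O(¬disclose_waiver → ¬certify_record), contraposes to O(certify_record → disclose_waiver); with O(certify_record) we get O(disclose_waiver).
The contrapositive of premise 2 (O(waive_voucher → ¬disclose_waiver)) is O(disclose_waiver → ¬waive_voucher), and O(disclose_waiver) is already established, so O(¬waive_voucher).
Premise 4, O(¬timestamp_ballot → waive_voucher), contraposes to O(¬waive_voucher → timestamp_ballot); with O(¬waive_voucher) we get O(timestamp_ballot).
However, F(timestamp_ballot) at premise 7 amounts to O(¬timestamp_ballot).
We now have both O(timestamp_ballot) and O(¬timestamp_ballot) — timestamp_ballot is simultaneously obligatory and forbidden, violating the D-axiom.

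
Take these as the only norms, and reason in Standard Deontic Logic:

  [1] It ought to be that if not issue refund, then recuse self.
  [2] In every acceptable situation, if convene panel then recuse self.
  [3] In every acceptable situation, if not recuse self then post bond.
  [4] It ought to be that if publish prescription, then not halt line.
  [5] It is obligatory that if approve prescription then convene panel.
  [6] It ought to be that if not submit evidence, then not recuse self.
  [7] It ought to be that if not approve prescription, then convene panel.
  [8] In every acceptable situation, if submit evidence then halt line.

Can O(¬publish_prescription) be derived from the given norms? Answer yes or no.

Yes

Premises 7 and 5 cover both cases: O(¬approve_prescription → convene_panel) and O(approve_prescription → convene_panel). Since ¬approve_prescription ∨ approve_prescription is a tautology, O(convene_panel) follows.
With premise 2, O(convene_panel → recuse_self), the K-axiom yields O(recuse_self).
Premise 6, O(¬submit_evidence → ¬recuse_self), contraposes to O(recuse_self → submit_evidence); with O(recuse_self) we get O(submit_evidence).
With premise 8, O(submit_evidence → halt_line), the K-axiom yields O(halt_line).
Premise 4, O(publish_prescription → ¬halt_line), contraposes to O(halt_line → ¬publish_prescription); with O(halt_line) we get O(¬publish_prescription).
Premises 1, 3 do not contribute to this derivation.
So O(¬publish_prescription) follows.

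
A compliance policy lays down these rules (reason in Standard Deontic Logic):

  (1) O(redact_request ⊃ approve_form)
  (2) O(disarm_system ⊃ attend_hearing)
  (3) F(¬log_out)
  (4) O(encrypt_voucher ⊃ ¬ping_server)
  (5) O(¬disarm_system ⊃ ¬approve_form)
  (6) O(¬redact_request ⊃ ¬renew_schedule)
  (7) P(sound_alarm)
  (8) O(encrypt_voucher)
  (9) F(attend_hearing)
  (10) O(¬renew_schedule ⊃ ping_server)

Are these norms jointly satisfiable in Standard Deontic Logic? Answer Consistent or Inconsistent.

Premise 8 gives O(encrypt_voucher).
Applying K to premise 4 (O(encrypt_voucher ⊃ ¬ping_server)) and O(encrypt_voucher) yields O(¬ping_server).
The contrapositive of premise 10 (O(¬renew_schedule ⊃ ping_server)) is O(¬ping_server ⊃ renew_schedule), and O(¬ping_server) is already established, so O(renew_schedule).
The contrapositive of premise 6 (O(¬redact_request ⊃ ¬renew_schedule)) is O(renew_schedule ⊃ redact_request), and O(renew_schedule) is already established, so O(redact_request).
With premise 1, O(redact_request ⊃ approve_form), the K-axiom yields O(approve_form).
The contrapositive of premise 5 (O(¬disarm_system ⊃ ¬approve_form)) is O(approve_form ⊃ disarm_system), and O(approve_form) is already established, so O(disarm_system).
Premise 2 is O(disarm_system ⊃ attend_hearing); since O(disarm_system), deontic closure gives O(attend_hearing).
However, F(attend_hearing) at premise 9 amounts to O(¬attend_hearing).
We now have both O(attend_hearing) and O(¬attend_hearing) — attend_hearing is simultaneously obligatory and forbidden, violating the D-axiom.

Inconsistent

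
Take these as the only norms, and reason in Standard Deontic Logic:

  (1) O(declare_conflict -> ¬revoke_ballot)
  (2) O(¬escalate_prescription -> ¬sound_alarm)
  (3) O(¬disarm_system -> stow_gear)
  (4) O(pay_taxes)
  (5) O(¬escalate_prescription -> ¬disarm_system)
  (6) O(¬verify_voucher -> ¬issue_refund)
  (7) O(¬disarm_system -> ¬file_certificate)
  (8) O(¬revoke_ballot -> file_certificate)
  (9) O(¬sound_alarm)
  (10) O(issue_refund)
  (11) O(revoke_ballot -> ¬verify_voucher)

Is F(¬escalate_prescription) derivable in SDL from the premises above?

Yes

Premise 10 states O(issue_refund) outright.
The contrapositive of premise 6 (O(¬verify_voucher -> ¬issue_refund)) is O(issue_refund -> verify_voucher), and O(issue_refund) is already established, so O(verify_voucher).
The contrapositive of premise 11 (O(revoke_ballot -> ¬verify_voucher)) is O(verify_voucher -> ¬revoke_ballot), and O(verify_voucher) is already established, so O(¬revoke_ballot).
Applying K to premise 8 (O(¬revoke_ballot -> file_certificate)) and O(¬revoke_ballot) yields O(file_certificate).
Premise 7, O(¬disarm_system -> ¬file_certificate), contraposes to O(file_certificate -> disarm_system); with O(file_certificate) we get O(disarm_system).
Premise 5, O(¬escalate_prescription -> ¬disarm_system), contraposes to O(disarm_system -> escalate_prescription); with O(disarm_system) we get O(escalate_prescription).
Premises 1, 2, 3, 4, 9 do not contribute to this derivation.
So O(escalate_prescription) holds, i.e. F(¬escalate_prescription). The claim follows.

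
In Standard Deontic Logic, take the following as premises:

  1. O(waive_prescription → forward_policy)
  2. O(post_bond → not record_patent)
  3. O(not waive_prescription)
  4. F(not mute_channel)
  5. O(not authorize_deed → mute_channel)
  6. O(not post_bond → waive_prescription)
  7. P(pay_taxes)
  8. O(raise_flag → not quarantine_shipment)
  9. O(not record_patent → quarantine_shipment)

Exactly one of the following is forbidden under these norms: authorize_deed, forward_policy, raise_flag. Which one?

Premise 3 states O(not waive_prescription) outright.
Premise 6, O(not post_bond → waive_prescription), contraposes to O(not waive_prescription → post_bond); with O(not waive_prescription) we get O(post_bond).
Applying K to premise 2 (O(post_bond → not record_patent)) and O(post_bond) yields O(not record_patent).
With premise 9, O(not record_patent → quarantine_shipment), the K-axiom yields O(quarantine_shipment).
The contrapositive of premise 8 (O(raise_flag → not quarantine_shipment)) is O(quarantine_shipment → not raise_flag), and O(quarantine_shipment) is already established, so O(not raise_flag).
So O(not raise_flag) holds, i.e. raise_flag is forbidden. None of the other listed options is forbidden under the premises.

raise_flag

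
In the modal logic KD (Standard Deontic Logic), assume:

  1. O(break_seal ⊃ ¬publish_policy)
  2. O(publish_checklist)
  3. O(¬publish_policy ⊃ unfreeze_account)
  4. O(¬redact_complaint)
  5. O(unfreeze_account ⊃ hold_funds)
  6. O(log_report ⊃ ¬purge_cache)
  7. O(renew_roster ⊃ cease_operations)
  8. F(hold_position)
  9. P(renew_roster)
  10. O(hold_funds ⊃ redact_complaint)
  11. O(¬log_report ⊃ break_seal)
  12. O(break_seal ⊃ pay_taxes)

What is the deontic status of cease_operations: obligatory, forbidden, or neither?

Premise 7 is O(renew_roster ⊃ cease_operations), but O(renew_roster) is not derivable from the premises (the permission P(renew_roster) asserts only ¬O(¬renew_roster), not O(renew_roster)), so it does not yield O(cease_operations).
No premise or chain of K-axiom applications forces O(cease_operations), and none forces O(¬cease_operations). So cease_operations is neither obligatory nor forbidden under these norms.

Neither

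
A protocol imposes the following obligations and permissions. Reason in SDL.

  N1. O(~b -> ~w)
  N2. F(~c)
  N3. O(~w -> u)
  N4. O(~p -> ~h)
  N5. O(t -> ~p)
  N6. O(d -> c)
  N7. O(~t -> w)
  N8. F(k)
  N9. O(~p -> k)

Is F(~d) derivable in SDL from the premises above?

Premise 6 is O(d -> c); even if O(c) held, inferring O(d) would be affirming the consequent — invalid.
No other premise forces O(d). An ideal world satisfying every premise can still have ~d true, so F(~d) is not derivable.

No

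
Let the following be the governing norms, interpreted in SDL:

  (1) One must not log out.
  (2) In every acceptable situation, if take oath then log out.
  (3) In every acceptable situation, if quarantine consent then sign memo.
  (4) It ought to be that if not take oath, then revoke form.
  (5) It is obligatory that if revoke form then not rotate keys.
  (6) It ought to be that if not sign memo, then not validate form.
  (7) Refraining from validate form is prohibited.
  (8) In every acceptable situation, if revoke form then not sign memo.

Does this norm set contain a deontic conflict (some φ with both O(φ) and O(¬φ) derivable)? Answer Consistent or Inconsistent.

Inconsistent

Premise 7 is F(¬validate_form), i.e. O(validate_form).
Premise 6 is O(¬sign_memo → ¬validate_form); contrapositively O(validate_form → sign_memo). Since O(validate_form) holds, K gives O(sign_memo).
Premise 8 is O(revoke_form → ¬sign_memo); contrapositively O(sign_memo → ¬revoke_form). Since O(sign_memo) holds, K gives O(¬revoke_form).
Premise 4 is O(¬take_oath → revoke_form); contrapositively O(¬revoke_form → take_oath). Since O(¬revoke_form) holds, K gives O(take_oath).
Premise 2 is O(take_oath → log_out); since O(take_oath), deontic closure gives O(log_out).
But premise 1, F(log_out), means O(¬log_out).
We now have both O(log_out) and O(¬log_out) — log_out is simultaneously obligatory and forbidden, violating the D-axiom.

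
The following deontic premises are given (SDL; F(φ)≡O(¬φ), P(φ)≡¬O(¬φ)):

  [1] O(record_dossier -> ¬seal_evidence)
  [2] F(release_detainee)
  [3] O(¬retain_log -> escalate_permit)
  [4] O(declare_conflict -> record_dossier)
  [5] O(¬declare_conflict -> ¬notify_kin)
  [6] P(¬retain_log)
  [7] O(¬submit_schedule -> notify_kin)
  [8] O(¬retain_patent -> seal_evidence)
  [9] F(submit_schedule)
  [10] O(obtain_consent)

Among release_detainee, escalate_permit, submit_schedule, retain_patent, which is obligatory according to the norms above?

Premise 9, F(submit_schedule), is equivalent to O(¬submit_schedule).
Applying K to premise 7 (O(¬submit_schedule -> notify_kin)) and O(¬submit_schedule) yields O(notify_kin).
Premise 5, O(¬declare_conflict -> ¬notify_kin), contraposes to O(notify_kin -> declare_conflict); with O(notify_kin) we get O(declare_conflict).
Applying K to premise 4 (O(declare_conflict -> record_dossier)) and O(declare_conflict) yields O(record_dossier).
Applying K to premise 1 (O(record_dossier -> ¬seal_evidence)) and O(record_dossier) yields O(¬seal_evidence).
Premise 8, O(¬retain_patent -> seal_evidence), contraposes to O(¬seal_evidence -> retain_patent); with O(¬seal_evidence) we get O(retain_patent).
So O(retain_patent) holds — retain_patent is obligatory. None of the other listed options is made obligatory by any chain of premises.

retain_patent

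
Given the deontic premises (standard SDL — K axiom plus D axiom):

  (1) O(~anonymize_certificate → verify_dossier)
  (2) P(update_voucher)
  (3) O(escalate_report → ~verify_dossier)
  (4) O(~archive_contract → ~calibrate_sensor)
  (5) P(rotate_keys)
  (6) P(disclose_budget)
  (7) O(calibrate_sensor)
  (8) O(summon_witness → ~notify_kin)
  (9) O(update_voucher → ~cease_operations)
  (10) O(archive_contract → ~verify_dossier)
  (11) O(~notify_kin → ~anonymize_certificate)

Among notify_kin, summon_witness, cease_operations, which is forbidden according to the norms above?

From premise 7 we have O(calibrate_sensor).
Premise 4 is O(~archive_contract → ~calibrate_sensor); contrapositively O(calibrate_sensor → archive_contract). Since O(calibrate_sensor) holds, K gives O(archive_contract).
Applying K to premise 10 (O(archive_contract → ~verify_dossier)) and O(archive_contract) yields O(~verify_dossier).
The contrapositive of premise 1 (O(~anonymize_certificate → verify_dossier)) is O(~verify_dossier → anonymize_certificate), and O(~verify_dossier) is already established, so O(anonymize_certificate).
Premise 11, O(~notify_kin → ~anonymize_certificate), contraposes to O(anonymize_certificate → notify_kin); with O(anonymize_certificate) we get O(notify_kin).
Premise 8 is O(summon_witness → ~notify_kin); contrapositively O(notify_kin → ~summon_witness). Since O(notify_kin) holds, K gives O(~summon_witness).
So O(~summon_witness) holds, i.e. summon_witness is forbidden. None of the other listed options is forbidden under the premises.

summon_witness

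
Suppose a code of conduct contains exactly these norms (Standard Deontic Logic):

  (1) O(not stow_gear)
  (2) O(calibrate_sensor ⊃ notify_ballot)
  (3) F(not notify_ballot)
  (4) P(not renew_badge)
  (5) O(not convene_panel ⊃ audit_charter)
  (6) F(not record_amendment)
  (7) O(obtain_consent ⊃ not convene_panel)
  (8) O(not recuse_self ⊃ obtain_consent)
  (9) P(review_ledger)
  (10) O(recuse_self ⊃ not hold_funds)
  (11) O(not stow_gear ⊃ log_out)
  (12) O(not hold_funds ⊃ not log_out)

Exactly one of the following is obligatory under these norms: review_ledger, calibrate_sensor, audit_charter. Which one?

Premise 1 states O(not stow_gear) outright.
Premise 11 is O(not stow_gear ⊃ log_out); since O(not stow_gear), deontic closure gives O(log_out).
Premise 12, O(not hold_funds ⊃ not log_out), contraposes to O(log_out ⊃ hold_funds); with O(log_out) we get O(hold_funds).
The contrapositive of premise 10 (O(recuse_self ⊃ not hold_funds)) is O(hold_funds ⊃ not recuse_self), and O(hold_funds) is already established, so O(not recuse_self).
Premise 8 is O(not recuse_self ⊃ obtain_consent); since O(not recuse_self), deontic closure gives O(obtain_consent).
Applying K to premise 7 (O(obtain_consent ⊃ not convene_panel)) and O(obtain_consent) yields O(not convene_panel).
With premise 5, O(not convene_panel ⊃ audit_charter), the K-axiom yields O(audit_charter).
So O(audit_charter) holds — audit_charter is obligatory. None of the other listed options is made obligatory by any chain of premises.

audit_charter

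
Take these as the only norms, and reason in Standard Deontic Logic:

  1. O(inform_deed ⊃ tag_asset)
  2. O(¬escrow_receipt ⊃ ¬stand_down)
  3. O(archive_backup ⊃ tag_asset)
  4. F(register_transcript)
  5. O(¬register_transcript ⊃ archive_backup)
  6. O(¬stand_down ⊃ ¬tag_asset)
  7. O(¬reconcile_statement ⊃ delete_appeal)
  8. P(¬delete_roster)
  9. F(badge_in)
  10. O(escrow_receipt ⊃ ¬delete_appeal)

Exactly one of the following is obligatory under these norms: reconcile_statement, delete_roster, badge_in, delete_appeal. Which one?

F(register_transcript) at premise 4 means O(¬register_transcript).
With premise 5, O(¬register_transcript ⊃ archive_backup), the K-axiom yields O(archive_backup).
Applying K to premise 3 (O(archive_backup ⊃ tag_asset)) and O(archive_backup) yields O(tag_asset).
Premise 6 is O(¬stand_down ⊃ ¬tag_asset); contrapositively O(tag_asset ⊃ stand_down). Since O(tag_asset) holds, K gives O(stand_down).
Premise 2, O(¬escrow_receipt ⊃ ¬stand_down), contraposes to O(stand_down ⊃ escrow_receipt); with O(stand_down) we get O(escrow_receipt).
Applying K to premise 10 (O(escrow_receipt ⊃ ¬delete_appeal)) and O(escrow_receipt) yields O(¬delete_appeal).
Premise 7 is O(¬reconcile_statement ⊃ delete_appeal); contrapositively O(¬delete_appeal ⊃ reconcile_statement). Since O(¬delete_appeal) holds, K gives O(reconcile_statement).
So O(reconcile_statement) holds — reconcile_statement is obligatory. None of the other listed options is made obligatory by any chain of premises.

reconcile_statement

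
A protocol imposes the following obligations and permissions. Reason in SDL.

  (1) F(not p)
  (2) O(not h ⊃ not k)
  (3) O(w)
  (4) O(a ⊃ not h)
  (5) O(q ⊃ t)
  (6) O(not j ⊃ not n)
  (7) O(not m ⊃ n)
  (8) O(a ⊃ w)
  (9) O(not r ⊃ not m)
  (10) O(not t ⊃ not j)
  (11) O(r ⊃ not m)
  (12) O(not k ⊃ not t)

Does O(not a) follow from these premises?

Yes

Premises 11 and 9 cover both cases: O(r ⊃ not m) and O(not r ⊃ not m). Since r ∨ not r is a tautology, O(not m) follows.
From O(not m) and premise 7, O(not m ⊃ n), we obtain O(n).
The contrapositive of premise 6 (O(not j ⊃ not n)) is O(n ⊃ j), and O(n) is already established, so O(j).
The contrapositive of premise 10 (O(not t ⊃ not j)) is O(j ⊃ t), and O(j) is already established, so O(t).
Premise 12, O(not k ⊃ not t), contraposes to O(t ⊃ k); with O(t) we get O(k).
Premise 2, O(not h ⊃ not k), contraposes to O(k ⊃ h); with O(k) we get O(h).
Premise 4, O(a ⊃ not h), contraposes to O(h ⊃ not a); with O(h) we get O(not a).
Premises 1, 3, 5, 8 do not contribute to this derivation.
So O(not a) follows.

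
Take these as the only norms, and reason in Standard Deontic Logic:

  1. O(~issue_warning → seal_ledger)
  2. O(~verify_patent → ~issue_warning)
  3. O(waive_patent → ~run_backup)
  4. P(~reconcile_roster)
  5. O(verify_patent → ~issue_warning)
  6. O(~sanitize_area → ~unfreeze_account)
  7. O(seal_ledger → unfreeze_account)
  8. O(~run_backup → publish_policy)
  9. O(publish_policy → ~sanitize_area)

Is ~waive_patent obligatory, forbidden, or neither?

Obligatory

Premises 2 and 5 cover both cases: O(~verify_patent → ~issue_warning) and O(verify_patent → ~issue_warning). Since ~verify_patent ∨ verify_patent is a tautology, O(~issue_warning) follows.
Applying K to premise 1 (O(~issue_warning → seal_ledger)) and O(~issue_warning) yields O(seal_ledger).
With premise 7, O(seal_ledger → unfreeze_account), the K-axiom yields O(unfreeze_account).
Premise 6 is O(~sanitize_area → ~unfreeze_account); contrapositively O(unfreeze_account → sanitize_area). Since O(unfreeze_account) holds, K gives O(sanitize_area).
The contrapositive of premise 9 (O(publish_policy → ~sanitize_area)) is O(sanitize_area → ~publish_policy), and O(sanitize_area) is already established, so O(~publish_policy).
Premise 8, O(~run_backup → publish_policy), contraposes to O(~publish_policy → run_backup); with O(~publish_policy) we get O(run_backup).
The contrapositive of premise 3 (O(waive_patent → ~run_backup)) is O(run_backup → ~waive_patent), and O(run_backup) is already established, so O(~waive_patent).
Premise 4 does not contribute to this derivation.
Hence ~waive_patent is obligatory.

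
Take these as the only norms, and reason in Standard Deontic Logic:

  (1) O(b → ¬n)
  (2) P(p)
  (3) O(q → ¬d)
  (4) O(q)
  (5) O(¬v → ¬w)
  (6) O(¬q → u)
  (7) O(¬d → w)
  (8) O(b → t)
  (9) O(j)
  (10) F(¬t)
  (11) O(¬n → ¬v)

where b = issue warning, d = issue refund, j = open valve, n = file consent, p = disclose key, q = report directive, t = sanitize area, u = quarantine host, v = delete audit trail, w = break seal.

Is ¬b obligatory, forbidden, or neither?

Obligatory

Premise 4 states O(q) outright.
Applying K to premise 3 (O(q → ¬d)) and O(q) yields O(¬d).
Applying K to premise 7 (O(¬d → w)) and O(¬d) yields O(w).
The contrapositive of premise 5 (O(¬v → ¬w)) is O(w → v), and O(w) is already established, so O(v).
The contrapositive of premise 11 (O(¬n → ¬v)) is O(v → n), and O(v) is already established, so O(n).
The contrapositive of premise 1 (O(b → ¬n)) is O(n → ¬b), and O(n) is already established, so O(¬b).
Premises 2, 6, 8, 9, 10 do not contribute to this derivation.
Hence ¬b is obligatory.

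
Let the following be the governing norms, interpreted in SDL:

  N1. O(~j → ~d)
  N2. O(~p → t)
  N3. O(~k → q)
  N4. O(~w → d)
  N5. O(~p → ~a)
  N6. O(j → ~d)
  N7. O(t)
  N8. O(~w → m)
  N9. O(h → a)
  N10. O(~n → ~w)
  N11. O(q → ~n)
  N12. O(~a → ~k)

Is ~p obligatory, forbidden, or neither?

Premises 6 and 1 cover both cases: O(j → ~d) and O(~j → ~d). Since j ∨ ~j is a tautology, O(~d) follows.
Premise 4 is O(~w → d); contrapositively O(~d → w). Since O(~d) holds, K gives O(w).
Premise 10, O(~n → ~w), contraposes to O(w → n); with O(w) we get O(n).
The contrapositive of premise 11 (O(q → ~n)) is O(n → ~q), and O(n) is already established, so O(~q).
Premise 3, O(~k → q), contraposes to O(~q → k); with O(~q) we get O(k).
Premise 12, O(~a → ~k), contraposes to O(k → a); with O(k) we get O(a).
Premise 5, O(~p → ~a), contraposes to O(a → p); with O(a) we get O(p).
Premises 2, 7, 8, 9 do not contribute to this derivation.
Thus O(p), which is F(~p): ~p is forbidden.

Forbidden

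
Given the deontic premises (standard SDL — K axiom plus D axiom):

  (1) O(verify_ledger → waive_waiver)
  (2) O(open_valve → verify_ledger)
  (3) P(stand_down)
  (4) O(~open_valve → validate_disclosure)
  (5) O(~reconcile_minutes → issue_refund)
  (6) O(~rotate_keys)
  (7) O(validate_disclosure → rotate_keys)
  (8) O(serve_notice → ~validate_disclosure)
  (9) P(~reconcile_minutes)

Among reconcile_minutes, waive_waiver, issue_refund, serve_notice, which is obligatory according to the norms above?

waive_waiver

Premise 6 gives O(~rotate_keys).
Premise 7, O(validate_disclosure → rotate_keys), contraposes to O(~rotate_keys → ~validate_disclosure); with O(~rotate_keys) we get O(~validate_disclosure).
Premise 4, O(~open_valve → validate_disclosure), contraposes to O(~validate_disclosure → open_valve); with O(~validate_disclosure) we get O(open_valve).
Applying K to premise 2 (O(open_valve → verify_ledger)) and O(open_valve) yields O(verify_ledger).
Applying K to premise 1 (O(verify_ledger → waive_waiver)) and O(verify_ledger) yields O(waive_waiver).
So O(waive_waiver) holds — waive_waiver is obligatory. None of the other listed options is made obligatory by any chain of premises.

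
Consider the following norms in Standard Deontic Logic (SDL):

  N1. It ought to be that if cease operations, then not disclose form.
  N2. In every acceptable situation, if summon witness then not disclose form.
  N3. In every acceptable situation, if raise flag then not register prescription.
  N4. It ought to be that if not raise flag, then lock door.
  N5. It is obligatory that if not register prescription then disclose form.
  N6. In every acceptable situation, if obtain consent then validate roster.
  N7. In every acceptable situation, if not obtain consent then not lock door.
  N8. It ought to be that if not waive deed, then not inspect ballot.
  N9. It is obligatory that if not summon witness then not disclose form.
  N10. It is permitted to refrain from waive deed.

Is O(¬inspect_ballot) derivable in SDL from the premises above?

Premise 8 is O(¬waive_deed → ¬inspect_ballot), but O(¬waive_deed) is not derivable from the premises (the permission P(¬waive_deed) asserts only ¬O(waive_deed), not O(¬waive_deed)), so it does not yield O(¬inspect_ballot).
No other premise forces O(¬inspect_ballot). An ideal world satisfying every premise can still have ¬inspect_ballot false, so O(¬inspect_ballot) is not derivable.

No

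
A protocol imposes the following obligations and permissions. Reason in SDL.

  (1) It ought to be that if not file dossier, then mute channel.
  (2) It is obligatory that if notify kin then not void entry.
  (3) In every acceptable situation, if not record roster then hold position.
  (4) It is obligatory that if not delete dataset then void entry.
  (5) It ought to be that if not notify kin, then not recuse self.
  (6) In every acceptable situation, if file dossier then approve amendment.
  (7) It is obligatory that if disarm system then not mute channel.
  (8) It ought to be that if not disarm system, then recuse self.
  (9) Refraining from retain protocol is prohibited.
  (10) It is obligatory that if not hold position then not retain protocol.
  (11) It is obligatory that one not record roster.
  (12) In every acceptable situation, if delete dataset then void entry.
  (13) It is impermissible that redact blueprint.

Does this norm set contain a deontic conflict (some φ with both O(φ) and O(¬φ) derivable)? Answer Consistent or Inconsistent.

Consistent

Premise 10 is O(¬hold_position → ¬retain_protocol), but O(¬hold_position) is not derivable from the premises, so it does not yield O(¬retain_protocol).
So O(¬retain_protocol) is not derivable, and the apparent clash with O(retain_protocol) does not arise.
A world satisfying every obligation exists (e.g. approve_amendment=true, delete_dataset=false, disarm_system=true, file_dossier=true, hold_position=true, mute_channel=false, notify_kin=false, record_roster=false, recuse_self=false, redact_blueprint=false, retain_protocol=true, void_entry=true); no atom is both obligatory and forbidden, so the set is consistent.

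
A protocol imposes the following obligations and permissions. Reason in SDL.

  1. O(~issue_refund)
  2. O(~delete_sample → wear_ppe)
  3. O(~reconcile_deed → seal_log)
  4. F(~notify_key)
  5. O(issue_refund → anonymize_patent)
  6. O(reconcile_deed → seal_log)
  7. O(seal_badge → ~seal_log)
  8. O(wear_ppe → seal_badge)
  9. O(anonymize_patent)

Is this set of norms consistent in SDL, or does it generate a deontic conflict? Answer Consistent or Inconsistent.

Premise 5 is O(issue_refund → anonymize_patent); even if O(anonymize_patent) held, inferring O(issue_refund) would be affirming the consequent — invalid.
So O(issue_refund) is not derivable, and the apparent clash with O(~issue_refund) does not arise.
A world satisfying every obligation exists (e.g. anonymize_patent=true, delete_sample=true, issue_refund=false, notify_key=true, reconcile_deed=false, seal_badge=false, seal_log=true, wear_ppe=false); no atom is both obligatory and forbidden, so the set is consistent.

Consistent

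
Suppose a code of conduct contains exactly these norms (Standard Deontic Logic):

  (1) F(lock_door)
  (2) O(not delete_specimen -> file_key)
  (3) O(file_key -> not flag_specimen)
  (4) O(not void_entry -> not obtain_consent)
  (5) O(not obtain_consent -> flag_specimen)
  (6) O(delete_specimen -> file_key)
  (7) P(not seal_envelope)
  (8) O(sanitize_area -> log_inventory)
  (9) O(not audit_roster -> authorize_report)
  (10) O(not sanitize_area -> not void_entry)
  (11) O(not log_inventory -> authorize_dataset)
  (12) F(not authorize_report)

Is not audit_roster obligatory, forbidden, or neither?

Neither

Premise 9 is O(not audit_roster -> authorize_report); even if O(authorize_report) held, inferring O(not audit_roster) would be affirming the consequent — invalid.
No premise or chain of K-axiom applications forces O(not audit_roster), and none forces O(audit_roster). So not audit_roster is neither obligatory nor forbidden under these norms.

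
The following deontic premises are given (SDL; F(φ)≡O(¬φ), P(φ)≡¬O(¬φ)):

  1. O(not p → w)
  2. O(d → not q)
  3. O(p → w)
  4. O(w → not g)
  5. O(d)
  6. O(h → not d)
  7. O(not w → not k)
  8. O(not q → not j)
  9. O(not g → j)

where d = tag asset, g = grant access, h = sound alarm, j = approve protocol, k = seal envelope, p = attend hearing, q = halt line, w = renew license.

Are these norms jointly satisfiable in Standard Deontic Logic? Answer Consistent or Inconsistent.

Inconsistent

Premises 1 and 3 cover both cases: O(not p → w) and O(p → w). Since not p ∨ p is a tautology, O(w) follows.
Applying K to premise 4 (O(w → not g)) and O(w) yields O(not g).
From O(not g) and premise 9, O(not g → j), we obtain O(j).
Premise 8 is O(not q → not j); contrapositively O(j → q). Since O(j) holds, K gives O(q).
The contrapositive of premise 2 (O(d → not q)) is O(q → not d), and O(q) is already established, so O(not d).
However, premise 5 gives O(d).
We now have both O(not d) and O(d) — d is simultaneously obligatory and forbidden, violating the D-axiom.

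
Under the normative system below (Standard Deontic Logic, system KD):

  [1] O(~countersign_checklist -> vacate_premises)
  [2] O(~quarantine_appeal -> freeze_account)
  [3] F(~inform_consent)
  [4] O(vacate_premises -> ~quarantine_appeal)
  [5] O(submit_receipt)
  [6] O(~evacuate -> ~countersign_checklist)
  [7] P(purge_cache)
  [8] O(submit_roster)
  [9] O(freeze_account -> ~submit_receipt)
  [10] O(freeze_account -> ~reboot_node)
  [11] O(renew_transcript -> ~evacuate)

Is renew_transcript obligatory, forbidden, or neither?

Forbidden

Premise 5 states O(submit_receipt) outright.
The contrapositive of premise 9 (O(freeze_account -> ~submit_receipt)) is O(submit_receipt -> ~freeze_account), and O(submit_receipt) is already established, so O(~freeze_account).
Premise 2 is O(~quarantine_appeal -> freeze_account); contrapositively O(~freeze_account -> quarantine_appeal). Since O(~freeze_account) holds, K gives O(quarantine_appeal).
Premise 4, O(vacate_premises -> ~quarantine_appeal), contraposes to O(quarantine_appeal -> ~vacate_premises); with O(quarantine_appeal) we get O(~vacate_premises).
Premise 1 is O(~countersign_checklist -> vacate_premises); contrapositively O(~vacate_premises -> countersign_checklist). Since O(~vacate_premises) holds, K gives O(countersign_checklist).
Premise 6 is O(~evacuate -> ~countersign_checklist); contrapositively O(countersign_checklist -> evacuate). Since O(countersign_checklist) holds, K gives O(evacuate).
Premise 11 is O(renew_transcript -> ~evacuate); contrapositively O(evacuate -> ~renew_transcript). Since O(evacuate) holds, K gives O(~renew_transcript).
Premises 3, 7, 8, 10 do not contribute to this derivation.
Thus O(~renew_transcript), which is F(renew_transcript): renew_transcript is forbidden.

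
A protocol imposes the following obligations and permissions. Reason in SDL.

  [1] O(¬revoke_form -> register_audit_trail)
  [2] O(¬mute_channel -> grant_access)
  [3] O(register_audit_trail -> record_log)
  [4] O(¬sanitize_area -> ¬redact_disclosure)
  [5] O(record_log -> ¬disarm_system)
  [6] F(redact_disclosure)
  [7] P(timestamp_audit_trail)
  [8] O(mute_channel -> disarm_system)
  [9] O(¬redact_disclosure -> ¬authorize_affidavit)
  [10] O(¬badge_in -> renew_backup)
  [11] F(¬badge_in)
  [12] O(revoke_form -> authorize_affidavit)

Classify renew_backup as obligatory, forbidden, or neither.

Neither

Premise 10 is O(¬badge_in -> renew_backup), but O(¬badge_in) is not derivable from the premises, so it does not yield O(renew_backup).
No premise or chain of K-axiom applications forces O(renew_backup), and none forces O(¬renew_backup). So renew_backup is neither obligatory nor forbidden under these norms.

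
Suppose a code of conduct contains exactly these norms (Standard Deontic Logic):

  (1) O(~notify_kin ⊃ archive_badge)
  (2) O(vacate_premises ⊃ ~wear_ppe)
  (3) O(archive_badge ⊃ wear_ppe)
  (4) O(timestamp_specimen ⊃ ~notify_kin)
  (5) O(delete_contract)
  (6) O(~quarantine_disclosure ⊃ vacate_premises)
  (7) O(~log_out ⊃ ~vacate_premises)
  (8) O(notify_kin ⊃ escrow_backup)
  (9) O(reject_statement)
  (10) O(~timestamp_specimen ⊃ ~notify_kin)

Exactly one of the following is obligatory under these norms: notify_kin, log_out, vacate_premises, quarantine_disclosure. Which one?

quarantine_disclosure

Premises 10 and 4 are O(~timestamp_specimen ⊃ ~notify_kin) and O(timestamp_specimen ⊃ ~notify_kin); every ideal world satisfies ~timestamp_specimen or timestamp_specimen, so in either case ~notify_kin holds — hence O(~notify_kin).
With premise 1, O(~notify_kin ⊃ archive_badge), the K-axiom yields O(archive_badge).
Applying K to premise 3 (O(archive_badge ⊃ wear_ppe)) and O(archive_badge) yields O(wear_ppe).
Premise 2, O(vacate_premises ⊃ ~wear_ppe), contraposes to O(wear_ppe ⊃ ~vacate_premises); with O(wear_ppe) we get O(~vacate_premises).
Premise 6, O(~quarantine_disclosure ⊃ vacate_premises), contraposes to O(~vacate_premises ⊃ quarantine_disclosure); with O(~vacate_premises) we get O(quarantine_disclosure).
So O(quarantine_disclosure) holds — quarantine_disclosure is obligatory. None of the other listed options is made obligatory by any chain of premises.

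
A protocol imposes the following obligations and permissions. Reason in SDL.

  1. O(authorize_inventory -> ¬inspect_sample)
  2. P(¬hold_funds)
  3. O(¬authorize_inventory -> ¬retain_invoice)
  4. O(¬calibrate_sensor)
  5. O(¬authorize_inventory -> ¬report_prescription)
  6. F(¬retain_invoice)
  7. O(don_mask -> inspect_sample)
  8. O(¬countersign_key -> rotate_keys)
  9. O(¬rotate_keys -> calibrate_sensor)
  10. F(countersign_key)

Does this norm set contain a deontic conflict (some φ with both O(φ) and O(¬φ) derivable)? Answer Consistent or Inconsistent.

Consistent

Premise 9 is O(¬rotate_keys -> calibrate_sensor), but O(¬rotate_keys) is not derivable from the premises, so it does not yield O(calibrate_sensor).
So O(calibrate_sensor) is not derivable, and the apparent clash with O(¬calibrate_sensor) does not arise.
A world satisfying every obligation exists (e.g. authorize_inventory=true, calibrate_sensor=false, countersign_key=false, don_mask=false, hold_funds=false, inspect_sample=false, report_prescription=false, retain_invoice=true, rotate_keys=true); no atom is both obligatory and forbidden, so the set is consistent.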